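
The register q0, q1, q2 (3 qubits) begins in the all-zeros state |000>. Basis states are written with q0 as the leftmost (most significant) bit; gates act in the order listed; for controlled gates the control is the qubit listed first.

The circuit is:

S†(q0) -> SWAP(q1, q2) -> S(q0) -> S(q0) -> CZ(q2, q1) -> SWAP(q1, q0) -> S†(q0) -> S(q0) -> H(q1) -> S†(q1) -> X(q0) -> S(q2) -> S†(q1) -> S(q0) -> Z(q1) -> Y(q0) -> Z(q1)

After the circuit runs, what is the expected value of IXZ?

In the final state, IXZ has expectation -1.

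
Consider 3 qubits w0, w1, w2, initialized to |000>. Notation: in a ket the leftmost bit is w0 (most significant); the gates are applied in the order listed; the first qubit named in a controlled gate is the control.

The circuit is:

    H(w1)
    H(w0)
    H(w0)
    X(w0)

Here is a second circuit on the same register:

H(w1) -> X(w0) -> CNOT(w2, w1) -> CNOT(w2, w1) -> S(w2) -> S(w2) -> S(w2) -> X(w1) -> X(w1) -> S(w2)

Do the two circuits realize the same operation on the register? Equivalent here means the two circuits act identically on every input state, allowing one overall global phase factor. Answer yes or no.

Yes, they are equivalent — the unitaries differ by at most a global phase.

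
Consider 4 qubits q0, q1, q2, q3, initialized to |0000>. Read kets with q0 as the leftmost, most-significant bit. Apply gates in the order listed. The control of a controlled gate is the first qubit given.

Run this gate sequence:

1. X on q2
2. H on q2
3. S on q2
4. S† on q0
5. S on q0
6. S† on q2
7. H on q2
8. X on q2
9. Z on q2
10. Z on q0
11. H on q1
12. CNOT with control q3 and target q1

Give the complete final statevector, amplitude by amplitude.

After the circuit, the state carries amplitude sqrt(2)/2 on |0000>, sqrt(2)/2 on |0100>, and 0 on every other basis state. Key observation: the block from step 1 through step 8 cancels to the identity and can be dropped.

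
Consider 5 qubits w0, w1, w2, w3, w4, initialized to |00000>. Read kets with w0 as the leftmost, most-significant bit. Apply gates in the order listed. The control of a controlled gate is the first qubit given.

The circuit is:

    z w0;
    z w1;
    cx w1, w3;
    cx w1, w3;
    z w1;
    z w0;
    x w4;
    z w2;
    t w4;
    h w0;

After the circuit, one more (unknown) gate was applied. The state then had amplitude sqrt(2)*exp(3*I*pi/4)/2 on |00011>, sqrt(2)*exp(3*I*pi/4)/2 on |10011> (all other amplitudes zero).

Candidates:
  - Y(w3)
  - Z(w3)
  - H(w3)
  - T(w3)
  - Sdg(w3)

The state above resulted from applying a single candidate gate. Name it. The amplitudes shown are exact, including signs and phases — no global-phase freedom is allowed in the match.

The unique candidate consistent with the amplitudes is Y(w3). Key observation: the block from step 1 through step 6 cancels to the identity and can be dropped.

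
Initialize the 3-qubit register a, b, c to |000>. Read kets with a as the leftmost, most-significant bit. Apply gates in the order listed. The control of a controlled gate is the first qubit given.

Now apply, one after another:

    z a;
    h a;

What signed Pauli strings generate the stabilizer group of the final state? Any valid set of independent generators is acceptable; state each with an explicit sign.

The stabilizer group can be generated by +XII, +IZI, +IIZ, among other valid generating sets.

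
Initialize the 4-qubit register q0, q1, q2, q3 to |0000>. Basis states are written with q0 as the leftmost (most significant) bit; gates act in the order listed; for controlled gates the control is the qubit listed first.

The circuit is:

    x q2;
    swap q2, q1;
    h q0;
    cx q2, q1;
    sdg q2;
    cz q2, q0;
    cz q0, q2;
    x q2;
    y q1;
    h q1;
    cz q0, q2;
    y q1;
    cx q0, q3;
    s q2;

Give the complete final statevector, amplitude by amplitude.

After the circuit, the state carries amplitude -I/2 on |0010>, I/2 on |0110>, I/2 on |1011>, -I/2 on |1111>, and 0 on every other basis state.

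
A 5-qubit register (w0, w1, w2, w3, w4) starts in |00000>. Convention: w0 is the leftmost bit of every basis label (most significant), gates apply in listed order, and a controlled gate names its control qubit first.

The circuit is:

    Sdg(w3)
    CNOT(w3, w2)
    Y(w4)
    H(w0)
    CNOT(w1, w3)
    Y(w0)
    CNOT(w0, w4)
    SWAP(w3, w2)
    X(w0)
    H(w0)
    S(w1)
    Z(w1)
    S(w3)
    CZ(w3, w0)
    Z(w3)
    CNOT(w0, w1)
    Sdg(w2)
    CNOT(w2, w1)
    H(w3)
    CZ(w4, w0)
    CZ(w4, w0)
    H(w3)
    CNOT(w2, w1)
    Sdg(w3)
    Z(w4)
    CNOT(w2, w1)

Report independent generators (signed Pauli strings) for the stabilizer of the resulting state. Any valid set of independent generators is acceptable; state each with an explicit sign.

One valid set of independent stabilizer generators is +XXIIZ, +IZIIX, +ZZIII, +IIZII, +IIIZI (any independent generating set of the same group is equally correct). Key observation: steps 18-23 multiply out to the identity, so the circuit reduces to the remaining gates.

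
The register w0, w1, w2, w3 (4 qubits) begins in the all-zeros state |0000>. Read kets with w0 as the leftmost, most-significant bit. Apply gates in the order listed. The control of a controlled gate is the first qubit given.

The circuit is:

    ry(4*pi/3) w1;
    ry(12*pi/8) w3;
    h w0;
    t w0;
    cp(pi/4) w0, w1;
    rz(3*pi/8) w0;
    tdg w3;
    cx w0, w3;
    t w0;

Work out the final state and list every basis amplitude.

The resulting statevector has amplitude -exp(13*I*pi/16)/4 on |0000>, exp(9*I*pi/16)/4 on |0001>, 0 on |0010>, 0 on |0011>, sqrt(3)*exp(13*I*pi/16)/4 on |0100>, -sqrt(3)*exp(9*I*pi/16)/4 on |0101>, 0 on |0110>, 0 on |0111>, -exp(7*I*pi/16)/4 on |1000>, exp(11*I*pi/16)/4 on |1001>, 0 on |1010>, 0 on |1011>, sqrt(3)*exp(11*I*pi/16)/4 on |1100>, -sqrt(3)*exp(15*I*pi/16)/4 on |1101>, 0 on |1110>, 0 on |1111>.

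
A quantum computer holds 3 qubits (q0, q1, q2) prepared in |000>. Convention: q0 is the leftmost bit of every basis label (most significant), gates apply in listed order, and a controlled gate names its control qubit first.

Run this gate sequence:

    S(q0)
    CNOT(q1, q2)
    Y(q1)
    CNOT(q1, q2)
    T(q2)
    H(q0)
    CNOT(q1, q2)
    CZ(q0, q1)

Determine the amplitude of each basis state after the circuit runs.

The final amplitudes are sqrt(2)*exp(3*I*pi/4)/2 on |010>, -sqrt(2)*exp(3*I*pi/4)/2 on |110>, and 0 on every other basis state.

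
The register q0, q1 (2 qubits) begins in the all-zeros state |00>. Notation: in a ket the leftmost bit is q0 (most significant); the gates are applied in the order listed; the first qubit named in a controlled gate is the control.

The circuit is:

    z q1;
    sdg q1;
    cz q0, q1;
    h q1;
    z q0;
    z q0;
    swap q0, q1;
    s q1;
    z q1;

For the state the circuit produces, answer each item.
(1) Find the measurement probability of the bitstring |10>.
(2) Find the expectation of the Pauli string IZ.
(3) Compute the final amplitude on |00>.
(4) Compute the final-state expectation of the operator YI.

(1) The probability of measuring |10> is 1/2.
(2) The expectation value of IZ is 1.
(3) The final state's coefficient on |00> equals sqrt(2)/2.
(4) In the final state, YI has expectation 0.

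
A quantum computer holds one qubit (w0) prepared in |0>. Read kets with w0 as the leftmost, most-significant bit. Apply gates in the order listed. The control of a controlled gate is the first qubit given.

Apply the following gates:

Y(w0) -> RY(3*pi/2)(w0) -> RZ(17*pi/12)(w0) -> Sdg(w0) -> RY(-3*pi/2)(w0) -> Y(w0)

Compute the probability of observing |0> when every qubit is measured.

The probability of measuring |0> is -sqrt(6)/8 - sqrt(2)/8 + 1/2.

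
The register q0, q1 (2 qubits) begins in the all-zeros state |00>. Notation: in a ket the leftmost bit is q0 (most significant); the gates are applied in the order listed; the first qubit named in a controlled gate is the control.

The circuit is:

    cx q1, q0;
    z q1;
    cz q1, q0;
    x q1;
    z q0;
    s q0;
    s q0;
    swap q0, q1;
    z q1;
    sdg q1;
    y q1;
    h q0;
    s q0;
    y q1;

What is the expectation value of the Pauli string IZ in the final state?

The expectation value of IZ is 1.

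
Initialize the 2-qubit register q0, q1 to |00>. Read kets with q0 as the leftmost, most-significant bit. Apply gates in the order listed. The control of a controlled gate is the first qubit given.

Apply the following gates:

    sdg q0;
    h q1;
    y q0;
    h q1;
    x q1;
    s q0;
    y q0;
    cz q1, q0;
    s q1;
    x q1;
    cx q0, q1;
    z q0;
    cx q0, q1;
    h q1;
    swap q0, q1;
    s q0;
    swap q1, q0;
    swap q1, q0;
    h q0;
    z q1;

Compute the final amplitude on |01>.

The amplitude on |01> is 0.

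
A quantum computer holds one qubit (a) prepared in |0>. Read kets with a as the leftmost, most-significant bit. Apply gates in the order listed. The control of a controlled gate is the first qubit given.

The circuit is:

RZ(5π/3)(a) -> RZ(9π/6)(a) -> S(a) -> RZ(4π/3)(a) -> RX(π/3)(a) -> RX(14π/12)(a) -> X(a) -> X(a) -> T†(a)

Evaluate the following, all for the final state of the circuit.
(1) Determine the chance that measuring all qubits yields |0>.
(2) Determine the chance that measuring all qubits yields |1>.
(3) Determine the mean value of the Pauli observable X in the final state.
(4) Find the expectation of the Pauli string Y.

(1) The probability of measuring |0> is 1/2.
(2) Outcome |1> occurs with probability 1/2.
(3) In the final state, X has expectation sqrt(2)/2.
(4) The observable Y averages to sqrt(2)/2.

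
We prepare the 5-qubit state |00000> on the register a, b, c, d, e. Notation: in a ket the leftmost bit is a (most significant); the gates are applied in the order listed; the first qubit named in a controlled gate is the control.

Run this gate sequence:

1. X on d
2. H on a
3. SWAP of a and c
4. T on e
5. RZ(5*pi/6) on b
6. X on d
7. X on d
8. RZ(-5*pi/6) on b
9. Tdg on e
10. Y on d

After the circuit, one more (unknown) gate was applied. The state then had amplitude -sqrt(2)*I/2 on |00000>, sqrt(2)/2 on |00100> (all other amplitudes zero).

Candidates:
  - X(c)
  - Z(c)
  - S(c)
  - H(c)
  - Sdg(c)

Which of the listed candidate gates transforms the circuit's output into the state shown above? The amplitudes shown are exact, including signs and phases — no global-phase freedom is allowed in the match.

The unique candidate consistent with the amplitudes is S(c). Key observation: the block from step 4 through step 9 cancels to the identity and can be dropped.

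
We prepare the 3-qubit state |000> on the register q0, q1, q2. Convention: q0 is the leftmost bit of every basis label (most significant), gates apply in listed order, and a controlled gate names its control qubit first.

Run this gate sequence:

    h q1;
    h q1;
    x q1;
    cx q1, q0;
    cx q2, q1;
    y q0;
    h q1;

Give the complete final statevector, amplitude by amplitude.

After the circuit, the state carries amplitude -sqrt(2)*I/2 on |000>, sqrt(2)*I/2 on |010>, and 0 on every other basis state.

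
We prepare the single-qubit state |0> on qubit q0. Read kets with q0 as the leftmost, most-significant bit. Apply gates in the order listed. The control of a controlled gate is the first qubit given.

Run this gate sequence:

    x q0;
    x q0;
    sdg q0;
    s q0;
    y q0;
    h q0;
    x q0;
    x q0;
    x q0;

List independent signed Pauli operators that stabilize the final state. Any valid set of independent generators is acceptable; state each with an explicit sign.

The final state is stabilized by the group generated by -X; other independent generating sets are equally valid.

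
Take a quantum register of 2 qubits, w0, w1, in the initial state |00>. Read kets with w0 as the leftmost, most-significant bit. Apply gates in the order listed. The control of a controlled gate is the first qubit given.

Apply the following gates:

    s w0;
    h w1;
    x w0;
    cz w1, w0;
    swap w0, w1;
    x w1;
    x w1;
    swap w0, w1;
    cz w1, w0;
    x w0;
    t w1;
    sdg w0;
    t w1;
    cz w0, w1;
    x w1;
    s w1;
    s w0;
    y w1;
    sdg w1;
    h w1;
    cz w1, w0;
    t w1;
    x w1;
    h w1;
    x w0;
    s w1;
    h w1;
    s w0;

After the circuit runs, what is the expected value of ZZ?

The expectation value of ZZ is -sqrt(2)/2. Key observation: steps 3-10 multiply out to the identity, so the circuit reduces to the remaining gates.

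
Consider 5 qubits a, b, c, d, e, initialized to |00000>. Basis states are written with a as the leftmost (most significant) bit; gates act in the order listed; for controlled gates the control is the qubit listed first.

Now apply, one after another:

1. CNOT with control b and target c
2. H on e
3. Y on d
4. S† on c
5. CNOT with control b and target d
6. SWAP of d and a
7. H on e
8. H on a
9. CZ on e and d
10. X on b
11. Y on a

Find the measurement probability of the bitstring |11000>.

A full measurement returns |11000> with probability 1/2.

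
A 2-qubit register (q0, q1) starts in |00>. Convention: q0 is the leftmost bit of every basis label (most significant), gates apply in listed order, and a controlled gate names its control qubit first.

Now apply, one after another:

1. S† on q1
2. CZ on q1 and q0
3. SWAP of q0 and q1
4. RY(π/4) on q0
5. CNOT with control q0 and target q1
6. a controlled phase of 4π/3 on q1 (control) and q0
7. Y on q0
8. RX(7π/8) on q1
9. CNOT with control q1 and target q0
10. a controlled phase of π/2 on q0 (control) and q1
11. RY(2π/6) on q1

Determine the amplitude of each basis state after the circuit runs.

The resulting statevector has amplitude -sqrt(sqrt(2)/4 + 1/2)*sin(7*pi/16)/2 - sqrt(3)*sqrt(1/2 - sqrt(2)/4)*exp(-2*I*pi/3)*sin(7*pi/16)/2 on |00>, sqrt(3)*sqrt(sqrt(2)/4 + 1/2)*sin(7*pi/16)/2 - sqrt(1/2 - sqrt(2)/4)*exp(-2*I*pi/3)*sin(7*pi/16)/2 on |01>, -sqrt(1/2 - sqrt(2)/4)*exp(-2*I*pi/3)*cos(7*pi/16)/2 + sqrt(3)*I*sqrt(sqrt(2)/4 + 1/2)*cos(7*pi/16)/2 on |10>, sqrt(3)*sqrt(1/2 - sqrt(2)/4)*exp(-2*I*pi/3)*cos(7*pi/16)/2 + I*sqrt(sqrt(2)/4 + 1/2)*cos(7*pi/16)/2 on |11>.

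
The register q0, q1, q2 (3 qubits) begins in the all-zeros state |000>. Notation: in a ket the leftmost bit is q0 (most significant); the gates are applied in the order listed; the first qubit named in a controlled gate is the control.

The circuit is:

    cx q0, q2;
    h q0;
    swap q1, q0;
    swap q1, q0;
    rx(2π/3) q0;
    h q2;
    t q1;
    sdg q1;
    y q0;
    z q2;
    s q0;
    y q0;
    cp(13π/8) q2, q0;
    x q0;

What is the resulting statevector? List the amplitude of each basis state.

The resulting statevector has amplitude 1/4 - sqrt(3)*I/4 on |000>, (sqrt(3) + I)*exp(I*pi/8)/4 on |001>, 0 on |010>, 0 on |011>, sqrt(3)/4 + I/4 on |100>, -sqrt(3)/4 - I/4 on |101>, 0 on |110>, 0 on |111>.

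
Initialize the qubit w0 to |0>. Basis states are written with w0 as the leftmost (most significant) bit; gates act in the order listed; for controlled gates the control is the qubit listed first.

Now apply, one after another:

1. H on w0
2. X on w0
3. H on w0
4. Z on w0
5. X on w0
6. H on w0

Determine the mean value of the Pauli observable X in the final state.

The expectation value of X is -1. Key observation: the block from step 1 through step 4 cancels to the identity and can be dropped.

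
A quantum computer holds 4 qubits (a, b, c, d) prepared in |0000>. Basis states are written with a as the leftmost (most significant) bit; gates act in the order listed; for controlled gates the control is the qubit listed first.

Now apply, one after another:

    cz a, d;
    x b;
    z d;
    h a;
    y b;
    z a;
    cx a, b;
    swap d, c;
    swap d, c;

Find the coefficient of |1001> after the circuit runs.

|1001> carries amplitude 0 in the final state. Key observation: the block from step 8 through step 9 cancels to the identity and can be dropped.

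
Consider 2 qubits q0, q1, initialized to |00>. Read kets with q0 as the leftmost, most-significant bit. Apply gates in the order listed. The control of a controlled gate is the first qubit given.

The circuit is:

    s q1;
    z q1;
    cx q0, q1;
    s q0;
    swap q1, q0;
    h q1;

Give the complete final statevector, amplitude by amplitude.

The final amplitudes are sqrt(2)/2 on |00>, sqrt(2)/2 on |01>, 0 on |10>, 0 on |11>.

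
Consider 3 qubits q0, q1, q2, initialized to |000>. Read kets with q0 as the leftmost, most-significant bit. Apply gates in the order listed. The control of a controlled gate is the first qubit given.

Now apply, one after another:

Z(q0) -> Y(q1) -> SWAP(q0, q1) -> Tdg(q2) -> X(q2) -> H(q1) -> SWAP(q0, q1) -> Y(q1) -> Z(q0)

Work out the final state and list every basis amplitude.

The final amplitudes are sqrt(2)/2 on |001>, -sqrt(2)/2 on |101>, and 0 on every other basis state.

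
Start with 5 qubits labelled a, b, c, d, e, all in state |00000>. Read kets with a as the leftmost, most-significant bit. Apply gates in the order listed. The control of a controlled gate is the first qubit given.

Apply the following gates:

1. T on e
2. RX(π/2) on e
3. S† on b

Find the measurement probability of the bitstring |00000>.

Outcome |00000> occurs with probability 1/2.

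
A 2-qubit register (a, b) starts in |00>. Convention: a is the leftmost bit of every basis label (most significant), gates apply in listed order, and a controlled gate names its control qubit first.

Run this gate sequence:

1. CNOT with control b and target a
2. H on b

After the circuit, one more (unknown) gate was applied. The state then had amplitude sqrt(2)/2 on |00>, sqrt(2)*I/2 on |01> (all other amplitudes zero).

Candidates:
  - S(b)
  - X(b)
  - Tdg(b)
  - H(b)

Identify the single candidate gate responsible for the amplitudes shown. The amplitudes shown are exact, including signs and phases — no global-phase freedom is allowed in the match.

It was S(b) that produced the state shown.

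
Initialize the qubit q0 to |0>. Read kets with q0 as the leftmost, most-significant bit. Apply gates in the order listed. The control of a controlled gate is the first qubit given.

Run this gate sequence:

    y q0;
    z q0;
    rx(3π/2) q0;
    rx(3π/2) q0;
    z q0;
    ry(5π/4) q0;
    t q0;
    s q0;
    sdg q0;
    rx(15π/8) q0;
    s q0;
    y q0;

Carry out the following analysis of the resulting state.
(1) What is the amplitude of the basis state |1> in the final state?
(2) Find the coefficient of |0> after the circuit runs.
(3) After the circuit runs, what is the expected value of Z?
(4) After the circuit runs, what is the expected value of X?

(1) |1> carries amplitude sqrt(sqrt(2)/4 + 1/2)*exp(I*pi/4)*sin(pi/16) + I*sqrt(1/2 - sqrt(2)/4)*cos(pi/16) in the final state.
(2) The final state's coefficient on |0> equals -sqrt(sqrt(2)/4 + 1/2)*exp(I*pi/4)*cos(pi/16) + I*sqrt(1/2 - sqrt(2)/4)*sin(pi/16).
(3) The expectation value of Z is -sqrt(2)*sin(pi/16)**2/2 + sqrt(2)*cos(pi/16)**2/2 - 2*I*sqrt(1/2 - sqrt(2)/4)*sqrt(sqrt(2)/4 + 1/2)*exp(-I*pi/4)*sin(pi/16)*cos(pi/16) + 2*I*sqrt(1/2 - sqrt(2)/4)*sqrt(sqrt(2)/4 + 1/2)*exp(I*pi/4)*sin(pi/16)*cos(pi/16).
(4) The observable X averages to -sqrt(2)*sin(pi/16)*cos(pi/16) - I*sqrt(1/2 - sqrt(2)/4)*sqrt(sqrt(2)/4 + 1/2)*exp(-I*pi/4)*cos(pi/16)**2 - I*sqrt(1/2 - sqrt(2)/4)*sqrt(sqrt(2)/4 + 1/2)*exp(I*pi/4)*sin(pi/16)**2 + I*sqrt(1/2 - sqrt(2)/4)*sqrt(sqrt(2)/4 + 1/2)*exp(-I*pi/4)*sin(pi/16)**2 + I*sqrt(1/2 - sqrt(2)/4)*sqrt(sqrt(2)/4 + 1/2)*exp(I*pi/4)*cos(pi/16)**2.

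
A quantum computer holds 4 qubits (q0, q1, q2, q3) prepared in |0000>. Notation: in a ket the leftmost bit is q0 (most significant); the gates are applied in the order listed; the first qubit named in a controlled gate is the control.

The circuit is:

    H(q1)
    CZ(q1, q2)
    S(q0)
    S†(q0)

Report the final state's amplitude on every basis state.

The resulting statevector has amplitude sqrt(2)/2 on |0000>, sqrt(2)/2 on |0100>, and 0 on every other basis state. Key observation: steps 3-4 multiply out to the identity, so the circuit reduces to the remaining gates.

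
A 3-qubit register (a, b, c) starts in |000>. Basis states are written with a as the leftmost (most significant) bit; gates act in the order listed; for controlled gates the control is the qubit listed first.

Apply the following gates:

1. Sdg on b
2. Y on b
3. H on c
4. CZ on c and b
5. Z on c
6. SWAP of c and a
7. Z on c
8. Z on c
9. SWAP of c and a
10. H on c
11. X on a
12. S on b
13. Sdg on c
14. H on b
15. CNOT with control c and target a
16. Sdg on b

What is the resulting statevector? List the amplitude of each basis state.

The resulting statevector has amplitude -sqrt(2)/2 on |100>, -sqrt(2)*I/2 on |110>, and 0 on every other basis state. Key observation: gates 6-9 undo each other exactly, leaving only the rest of the circuit to track.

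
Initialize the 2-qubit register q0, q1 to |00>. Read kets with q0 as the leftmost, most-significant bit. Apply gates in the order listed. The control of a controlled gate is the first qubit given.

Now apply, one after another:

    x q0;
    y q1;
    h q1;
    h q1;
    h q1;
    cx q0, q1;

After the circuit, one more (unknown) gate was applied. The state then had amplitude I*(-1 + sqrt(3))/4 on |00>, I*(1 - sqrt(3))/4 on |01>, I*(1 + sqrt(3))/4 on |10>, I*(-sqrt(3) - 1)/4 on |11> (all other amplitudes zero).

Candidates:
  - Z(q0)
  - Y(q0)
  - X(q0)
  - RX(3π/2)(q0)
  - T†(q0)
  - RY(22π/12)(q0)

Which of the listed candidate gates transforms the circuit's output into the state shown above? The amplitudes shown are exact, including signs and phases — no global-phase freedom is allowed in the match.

The unique candidate consistent with the amplitudes is RY(22π/12)(q0).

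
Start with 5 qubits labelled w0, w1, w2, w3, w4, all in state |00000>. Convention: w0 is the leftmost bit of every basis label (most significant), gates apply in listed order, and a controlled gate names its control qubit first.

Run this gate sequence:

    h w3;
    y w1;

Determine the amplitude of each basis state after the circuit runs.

The resulting statevector has amplitude sqrt(2)*I/2 on |01000>, sqrt(2)*I/2 on |01010>, and 0 on every other basis state.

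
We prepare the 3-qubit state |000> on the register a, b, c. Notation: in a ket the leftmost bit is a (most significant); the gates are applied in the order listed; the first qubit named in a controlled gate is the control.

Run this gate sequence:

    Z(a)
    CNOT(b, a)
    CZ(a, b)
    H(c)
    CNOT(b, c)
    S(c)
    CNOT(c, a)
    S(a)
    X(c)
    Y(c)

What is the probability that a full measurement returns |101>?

A full measurement returns |101> with probability 1/2.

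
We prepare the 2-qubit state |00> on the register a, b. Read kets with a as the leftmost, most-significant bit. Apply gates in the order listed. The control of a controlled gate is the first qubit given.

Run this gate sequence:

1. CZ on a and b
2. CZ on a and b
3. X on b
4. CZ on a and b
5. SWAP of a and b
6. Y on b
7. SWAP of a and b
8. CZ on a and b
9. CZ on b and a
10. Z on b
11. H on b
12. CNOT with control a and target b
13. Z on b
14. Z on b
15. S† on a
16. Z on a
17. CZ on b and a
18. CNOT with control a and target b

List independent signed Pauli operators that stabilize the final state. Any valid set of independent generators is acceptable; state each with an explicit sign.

The stabilizer group can be generated by +IX, -ZI, among other valid generating sets. Key observation: steps 1-2 multiply out to the identity, so the circuit reduces to the remaining gates.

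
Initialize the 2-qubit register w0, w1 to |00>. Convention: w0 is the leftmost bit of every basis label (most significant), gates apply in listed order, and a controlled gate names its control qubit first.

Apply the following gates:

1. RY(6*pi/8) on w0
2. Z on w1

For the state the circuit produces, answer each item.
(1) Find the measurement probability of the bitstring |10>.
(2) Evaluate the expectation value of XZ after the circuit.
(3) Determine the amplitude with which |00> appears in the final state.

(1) Outcome |10> occurs with probability sqrt(2)/4 + 1/2.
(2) The observable XZ averages to sqrt(2)/2.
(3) The final state's coefficient on |00> equals sqrt(2 - sqrt(2))/2.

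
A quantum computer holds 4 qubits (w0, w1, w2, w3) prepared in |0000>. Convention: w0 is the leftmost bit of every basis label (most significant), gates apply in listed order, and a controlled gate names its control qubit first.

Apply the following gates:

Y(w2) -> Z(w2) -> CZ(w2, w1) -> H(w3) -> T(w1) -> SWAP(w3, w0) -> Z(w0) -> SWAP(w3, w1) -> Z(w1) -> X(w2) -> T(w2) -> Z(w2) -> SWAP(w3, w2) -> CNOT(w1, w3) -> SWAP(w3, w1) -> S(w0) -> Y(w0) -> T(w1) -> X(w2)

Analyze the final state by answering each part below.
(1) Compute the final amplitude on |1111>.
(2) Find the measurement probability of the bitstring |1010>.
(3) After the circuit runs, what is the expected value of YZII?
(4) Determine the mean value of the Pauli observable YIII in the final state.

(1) |1111> carries amplitude 0 in the final state.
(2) A full measurement returns |1010> with probability 1/2.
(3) In the final state, YZII has expectation -1.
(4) In the final state, YIII has expectation -1.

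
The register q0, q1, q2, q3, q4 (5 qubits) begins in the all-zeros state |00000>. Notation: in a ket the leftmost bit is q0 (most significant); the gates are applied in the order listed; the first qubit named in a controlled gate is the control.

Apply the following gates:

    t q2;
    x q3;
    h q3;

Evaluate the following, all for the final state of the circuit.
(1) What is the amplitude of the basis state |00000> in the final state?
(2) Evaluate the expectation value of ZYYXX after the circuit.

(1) The amplitude on |00000> is sqrt(2)/2.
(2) The expectation value of ZYYXX is 0.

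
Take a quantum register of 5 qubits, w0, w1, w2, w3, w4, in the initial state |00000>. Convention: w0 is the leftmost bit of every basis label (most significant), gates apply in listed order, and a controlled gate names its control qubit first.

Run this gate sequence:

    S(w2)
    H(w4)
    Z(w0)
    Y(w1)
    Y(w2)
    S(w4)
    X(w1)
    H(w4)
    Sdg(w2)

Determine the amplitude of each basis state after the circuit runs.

After the circuit, the state carries amplitude -1/2 + I/2 on |00100>, 1/2 + I/2 on |00101>, and 0 on every other basis state.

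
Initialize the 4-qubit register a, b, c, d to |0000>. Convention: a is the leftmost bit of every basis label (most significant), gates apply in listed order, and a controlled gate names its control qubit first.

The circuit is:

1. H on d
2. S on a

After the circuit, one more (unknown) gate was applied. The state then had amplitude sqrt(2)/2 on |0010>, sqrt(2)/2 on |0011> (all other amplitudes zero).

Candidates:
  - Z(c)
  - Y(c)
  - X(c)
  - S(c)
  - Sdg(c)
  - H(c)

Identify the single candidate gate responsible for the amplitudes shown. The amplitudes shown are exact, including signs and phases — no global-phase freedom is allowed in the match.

It was X(c) that produced the state shown.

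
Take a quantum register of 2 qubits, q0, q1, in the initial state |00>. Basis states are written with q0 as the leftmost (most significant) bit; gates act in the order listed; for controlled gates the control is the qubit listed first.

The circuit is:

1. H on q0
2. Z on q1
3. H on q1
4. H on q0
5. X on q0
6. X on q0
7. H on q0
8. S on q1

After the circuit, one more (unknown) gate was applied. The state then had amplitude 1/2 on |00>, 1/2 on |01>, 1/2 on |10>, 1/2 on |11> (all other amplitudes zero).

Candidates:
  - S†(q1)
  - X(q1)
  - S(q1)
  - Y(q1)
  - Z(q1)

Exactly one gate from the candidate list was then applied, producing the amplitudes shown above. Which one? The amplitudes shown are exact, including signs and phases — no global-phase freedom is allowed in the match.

The applied gate was S†(q1). Key observation: steps 4-7 multiply out to the identity, so the circuit reduces to the remaining gates.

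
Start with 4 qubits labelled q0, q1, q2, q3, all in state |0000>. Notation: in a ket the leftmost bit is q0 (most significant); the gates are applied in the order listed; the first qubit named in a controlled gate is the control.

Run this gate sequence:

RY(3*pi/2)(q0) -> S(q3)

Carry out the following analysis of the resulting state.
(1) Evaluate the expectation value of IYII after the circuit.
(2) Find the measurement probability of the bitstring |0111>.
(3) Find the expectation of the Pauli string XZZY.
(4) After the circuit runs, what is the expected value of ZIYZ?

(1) The observable IYII averages to 0.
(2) Outcome |0111> occurs with probability 0.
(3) The observable XZZY averages to 0.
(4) In the final state, ZIYZ has expectation 0.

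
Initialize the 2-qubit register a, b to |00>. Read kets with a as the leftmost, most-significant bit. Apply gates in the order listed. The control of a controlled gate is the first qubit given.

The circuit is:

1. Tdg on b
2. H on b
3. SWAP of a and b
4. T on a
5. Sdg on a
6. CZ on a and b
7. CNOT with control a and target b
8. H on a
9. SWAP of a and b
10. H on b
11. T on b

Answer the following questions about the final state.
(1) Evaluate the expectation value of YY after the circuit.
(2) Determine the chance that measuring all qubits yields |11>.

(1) The expectation value of YY is -1.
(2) The probability of measuring |11> is 1/2.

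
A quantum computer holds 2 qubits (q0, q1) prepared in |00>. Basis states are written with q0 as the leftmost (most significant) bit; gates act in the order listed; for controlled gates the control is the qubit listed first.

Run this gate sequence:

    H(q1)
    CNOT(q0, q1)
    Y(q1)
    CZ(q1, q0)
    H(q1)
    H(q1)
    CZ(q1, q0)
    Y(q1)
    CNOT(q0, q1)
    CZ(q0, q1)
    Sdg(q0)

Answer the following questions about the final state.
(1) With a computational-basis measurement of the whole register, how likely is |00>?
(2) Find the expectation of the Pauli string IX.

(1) Outcome |00> occurs with probability 1/2.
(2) In the final state, IX has expectation 1.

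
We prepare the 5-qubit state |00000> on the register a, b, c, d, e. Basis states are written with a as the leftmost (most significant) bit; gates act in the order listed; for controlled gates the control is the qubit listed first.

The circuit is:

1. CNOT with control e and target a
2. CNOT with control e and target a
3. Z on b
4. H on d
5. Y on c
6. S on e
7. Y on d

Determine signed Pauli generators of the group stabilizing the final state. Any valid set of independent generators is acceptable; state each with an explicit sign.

The final state is stabilized by the group generated by -IIIXI, +ZIIII, +IZIII, -IIZII, +IIIIZ; other independent generating sets are equally valid. Key observation: gates 1-2 undo each other exactly, leaving only the rest of the circuit to track.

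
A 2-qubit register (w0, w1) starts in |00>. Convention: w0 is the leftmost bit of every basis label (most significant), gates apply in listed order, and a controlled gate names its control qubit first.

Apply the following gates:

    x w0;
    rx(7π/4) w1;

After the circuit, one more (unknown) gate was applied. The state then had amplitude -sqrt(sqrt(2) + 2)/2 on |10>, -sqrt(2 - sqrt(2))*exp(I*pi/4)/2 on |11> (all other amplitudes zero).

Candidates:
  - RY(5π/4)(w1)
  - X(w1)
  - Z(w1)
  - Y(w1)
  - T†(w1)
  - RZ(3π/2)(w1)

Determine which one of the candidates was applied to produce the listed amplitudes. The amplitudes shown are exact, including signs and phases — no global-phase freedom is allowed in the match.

The unique candidate consistent with the amplitudes is T†(w1).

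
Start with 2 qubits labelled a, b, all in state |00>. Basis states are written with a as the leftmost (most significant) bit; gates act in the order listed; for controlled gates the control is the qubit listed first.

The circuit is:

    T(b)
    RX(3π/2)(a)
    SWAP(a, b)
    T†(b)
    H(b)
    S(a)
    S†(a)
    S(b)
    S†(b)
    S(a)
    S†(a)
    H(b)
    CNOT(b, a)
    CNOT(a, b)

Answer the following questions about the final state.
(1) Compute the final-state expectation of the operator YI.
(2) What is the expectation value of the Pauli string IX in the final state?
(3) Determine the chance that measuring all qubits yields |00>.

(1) In the final state, YI has expectation sqrt(2)/2. Key observation: gates 5-12 undo each other exactly, leaving only the rest of the circuit to track.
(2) The expectation value of IX is 0.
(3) Outcome |00> occurs with probability 1/2.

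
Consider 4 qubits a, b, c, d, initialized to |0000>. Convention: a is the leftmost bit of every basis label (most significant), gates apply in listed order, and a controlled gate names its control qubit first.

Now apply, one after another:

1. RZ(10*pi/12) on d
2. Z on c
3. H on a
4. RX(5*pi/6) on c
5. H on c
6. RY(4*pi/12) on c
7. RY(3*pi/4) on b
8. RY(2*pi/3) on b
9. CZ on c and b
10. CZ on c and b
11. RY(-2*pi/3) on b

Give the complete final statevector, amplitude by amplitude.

The resulting statevector has amplitude sqrt(2 - sqrt(2))*(-2*sqrt(2) - sqrt(6) - 2*sqrt(2)*I + sqrt(6)*I)*exp(I*pi/12)/16 on |0000>, 0 on |0001>, (1/16 - I/16)*sqrt(4 - 2*sqrt(2))*exp(I*pi/12) on |0010>, 0 on |0011>, sqrt(sqrt(2) + 2)*(-2*sqrt(2) - sqrt(6) - 2*sqrt(2)*I + sqrt(6)*I)*exp(I*pi/12)/16 on |0100>, 0 on |0101>, (1/16 - I/16)*sqrt(2*sqrt(2) + 4)*exp(I*pi/12) on |0110>, 0 on |0111>, sqrt(2 - sqrt(2))*(-2*sqrt(2) - sqrt(6) - 2*sqrt(2)*I + sqrt(6)*I)*exp(I*pi/12)/16 on |1000>, 0 on |1001>, (1/16 - I/16)*sqrt(4 - 2*sqrt(2))*exp(I*pi/12) on |1010>, 0 on |1011>, sqrt(sqrt(2) + 2)*(-2*sqrt(2) - sqrt(6) - 2*sqrt(2)*I + sqrt(6)*I)*exp(I*pi/12)/16 on |1100>, 0 on |1101>, (1/16 - I/16)*sqrt(2*sqrt(2) + 4)*exp(I*pi/12) on |1110>, 0 on |1111>.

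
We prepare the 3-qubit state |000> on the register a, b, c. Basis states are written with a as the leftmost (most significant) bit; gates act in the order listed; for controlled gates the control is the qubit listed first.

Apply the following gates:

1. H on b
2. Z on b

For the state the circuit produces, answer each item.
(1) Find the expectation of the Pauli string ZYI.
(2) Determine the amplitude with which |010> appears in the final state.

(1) The expectation value of ZYI is 0.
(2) The final state's coefficient on |010> equals -sqrt(2)/2.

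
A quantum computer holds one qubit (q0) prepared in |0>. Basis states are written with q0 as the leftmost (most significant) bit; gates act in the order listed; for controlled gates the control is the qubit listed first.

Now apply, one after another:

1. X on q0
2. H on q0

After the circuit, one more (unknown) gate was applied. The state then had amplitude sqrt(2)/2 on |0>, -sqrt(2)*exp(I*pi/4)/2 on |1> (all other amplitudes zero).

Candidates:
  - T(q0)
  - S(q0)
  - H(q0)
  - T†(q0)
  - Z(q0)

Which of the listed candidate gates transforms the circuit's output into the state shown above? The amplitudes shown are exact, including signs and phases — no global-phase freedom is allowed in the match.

It was T(q0) that produced the state shown.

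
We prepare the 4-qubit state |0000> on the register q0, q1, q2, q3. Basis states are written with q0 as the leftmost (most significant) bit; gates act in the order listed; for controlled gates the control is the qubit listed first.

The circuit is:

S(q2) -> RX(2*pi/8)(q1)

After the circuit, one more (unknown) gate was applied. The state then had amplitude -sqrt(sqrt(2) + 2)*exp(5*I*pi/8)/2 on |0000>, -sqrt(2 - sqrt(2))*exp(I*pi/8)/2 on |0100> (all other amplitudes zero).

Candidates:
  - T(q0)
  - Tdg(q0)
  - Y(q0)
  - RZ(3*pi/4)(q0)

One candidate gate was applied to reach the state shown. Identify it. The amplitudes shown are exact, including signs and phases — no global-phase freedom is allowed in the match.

It was RZ(3*pi/4)(q0) that produced the state shown.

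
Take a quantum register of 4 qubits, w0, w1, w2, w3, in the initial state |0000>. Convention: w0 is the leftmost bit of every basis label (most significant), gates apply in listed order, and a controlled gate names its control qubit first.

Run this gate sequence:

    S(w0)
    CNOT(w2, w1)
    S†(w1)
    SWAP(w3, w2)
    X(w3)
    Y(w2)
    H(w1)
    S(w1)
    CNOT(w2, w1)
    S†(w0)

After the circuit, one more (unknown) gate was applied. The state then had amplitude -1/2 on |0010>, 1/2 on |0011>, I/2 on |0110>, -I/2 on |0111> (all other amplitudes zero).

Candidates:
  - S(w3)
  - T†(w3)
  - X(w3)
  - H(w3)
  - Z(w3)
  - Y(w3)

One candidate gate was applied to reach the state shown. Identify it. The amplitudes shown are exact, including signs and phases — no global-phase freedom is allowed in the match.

The unique candidate consistent with the amplitudes is H(w3).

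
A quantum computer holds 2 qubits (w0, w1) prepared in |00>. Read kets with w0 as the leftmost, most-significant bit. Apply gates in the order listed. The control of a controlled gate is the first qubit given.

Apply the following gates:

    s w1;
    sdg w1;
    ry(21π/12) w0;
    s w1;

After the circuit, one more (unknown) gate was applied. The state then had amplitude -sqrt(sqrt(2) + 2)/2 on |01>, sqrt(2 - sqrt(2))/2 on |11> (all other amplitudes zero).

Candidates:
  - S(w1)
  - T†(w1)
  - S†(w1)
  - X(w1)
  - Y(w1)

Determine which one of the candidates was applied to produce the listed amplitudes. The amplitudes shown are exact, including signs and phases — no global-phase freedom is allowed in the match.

It was X(w1) that produced the state shown. Key observation: the block from step 1 through step 2 cancels to the identity and can be dropped.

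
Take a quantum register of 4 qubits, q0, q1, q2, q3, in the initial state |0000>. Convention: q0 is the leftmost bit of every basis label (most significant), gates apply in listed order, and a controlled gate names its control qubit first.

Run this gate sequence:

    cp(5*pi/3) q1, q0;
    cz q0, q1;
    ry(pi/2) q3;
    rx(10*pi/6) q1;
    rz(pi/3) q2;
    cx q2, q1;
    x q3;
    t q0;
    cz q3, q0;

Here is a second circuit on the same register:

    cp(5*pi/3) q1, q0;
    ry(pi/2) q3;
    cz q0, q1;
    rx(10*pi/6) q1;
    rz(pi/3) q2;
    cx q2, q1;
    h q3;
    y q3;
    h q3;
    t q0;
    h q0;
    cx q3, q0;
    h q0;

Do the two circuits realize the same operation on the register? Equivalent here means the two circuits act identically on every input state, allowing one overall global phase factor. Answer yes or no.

No: there is an input state on which the two circuits produce genuinely different outputs (not merely differing by a phase).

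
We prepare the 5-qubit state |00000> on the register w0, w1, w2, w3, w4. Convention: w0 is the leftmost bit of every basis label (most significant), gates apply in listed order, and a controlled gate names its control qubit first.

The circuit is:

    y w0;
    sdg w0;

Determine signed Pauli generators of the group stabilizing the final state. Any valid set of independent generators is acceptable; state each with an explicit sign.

The stabilizer group can be generated by -ZIIII, +IZIII, +IIZII, +IIIZI, +IIIIZ, among other valid generating sets.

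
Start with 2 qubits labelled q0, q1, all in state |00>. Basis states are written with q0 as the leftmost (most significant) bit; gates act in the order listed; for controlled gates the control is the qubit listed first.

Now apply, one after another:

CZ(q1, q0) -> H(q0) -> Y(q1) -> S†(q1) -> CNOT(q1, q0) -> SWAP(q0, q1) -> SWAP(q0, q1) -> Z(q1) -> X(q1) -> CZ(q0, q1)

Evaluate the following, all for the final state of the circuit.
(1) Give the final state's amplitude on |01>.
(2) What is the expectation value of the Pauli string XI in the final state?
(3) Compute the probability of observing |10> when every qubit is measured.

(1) |01> carries amplitude 0 in the final state.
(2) In the final state, XI has expectation 1.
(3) The probability of measuring |10> is 1/2.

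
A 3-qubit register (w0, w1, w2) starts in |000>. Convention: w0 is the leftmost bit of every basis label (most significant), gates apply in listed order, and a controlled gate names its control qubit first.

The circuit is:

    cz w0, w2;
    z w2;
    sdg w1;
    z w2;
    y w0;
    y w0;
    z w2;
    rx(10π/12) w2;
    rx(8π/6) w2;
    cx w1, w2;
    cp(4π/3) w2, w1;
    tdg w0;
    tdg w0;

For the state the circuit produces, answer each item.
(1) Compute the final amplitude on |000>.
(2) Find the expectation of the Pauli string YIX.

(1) |000> carries amplitude -sqrt(6)/4 - sqrt(2)/4 in the final state. Key observation: gates 4-7 undo each other exactly, leaving only the rest of the circuit to track.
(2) In the final state, YIX has expectation 0.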